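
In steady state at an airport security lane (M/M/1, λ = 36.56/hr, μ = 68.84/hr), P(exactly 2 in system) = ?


ρ = 36.56/68.84 = 0.5311
P_n = (1−ρ)·ρ^n = (1 − 0.5311)·0.5311^2 = 0.4689·0.282053 = 0.132258

Final: 0.132258


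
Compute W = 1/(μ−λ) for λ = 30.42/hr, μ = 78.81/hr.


W = 1/(μ−λ) = 1/(78.81 − 30.42) = 1/48.39 = 0.02067 hr

Final: 0.02067 hr


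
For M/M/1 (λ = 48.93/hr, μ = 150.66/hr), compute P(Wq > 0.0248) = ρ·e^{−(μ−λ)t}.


ρ = 48.93/150.66 = 0.3248
P(Wq > t) = ρ·e^{−(μ−λ)t} = 0.3248·e^{−2.5229}
= 0.3248·0.080226 = 0.026055

Final: 0.026055


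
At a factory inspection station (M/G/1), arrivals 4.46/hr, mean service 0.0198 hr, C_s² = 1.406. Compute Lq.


ρ = λ·E[S] = 4.46·0.0198 = 0.08831
Lq = ρ²(1+C_s²)/(2(1−ρ)) = 0.007798·(1+1.406)/(2·0.9117)
= 0.007798·2.4060/1.8234 = 0.01029

Final: 0.01029


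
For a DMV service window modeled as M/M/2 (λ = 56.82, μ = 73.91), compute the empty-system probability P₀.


a = λ/μ = 56.82/73.91 = 0.7688; ρ = a/c = 0.3844
Σ_{k=0}^{1} a^k/k! (terms k=0..1) = 1.00000 + 0.76877 = 1.76877
Tail: a^2/(2!(1−ρ)) = 0.59101/(2·0.6156) = 0.48002
P₀ = 1/(1.76877 + 0.48002) = 1/2.24879 = 0.444683

Final: 0.444683


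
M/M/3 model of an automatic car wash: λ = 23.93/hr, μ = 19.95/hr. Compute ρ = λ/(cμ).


ρ = λ/(cμ) = 23.93/(3·19.95) = 23.93/59.85 = 0.3998

Final: 0.3998


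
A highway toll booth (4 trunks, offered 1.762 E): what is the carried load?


B(4,1.762) = 0.071365 (Erlang-B)
Carried load = a(1 − B) = 1.762·(1 − 0.071365) = 1.762·0.928635 = 1.6363 E

Final: 1.6363 Erlangs


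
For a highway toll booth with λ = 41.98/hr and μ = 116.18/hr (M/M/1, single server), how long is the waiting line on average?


ρ = 41.98/116.18 = 0.3613
Lq = ρ²/(1−ρ) = 0.1306/0.6387 = 0.2044

Final: 0.2044


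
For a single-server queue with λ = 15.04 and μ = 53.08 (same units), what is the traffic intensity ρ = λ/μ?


ρ = λ/μ = 15.04/53.08 = 0.2833

Final: 0.2833


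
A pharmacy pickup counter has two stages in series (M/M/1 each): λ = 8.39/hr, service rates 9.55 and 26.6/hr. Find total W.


Each node sees arrival rate λ = 8.39/hr (tandem ⇒ throughput preserved).
W₁ = 1/(μ₁−λ) = 1/(9.55−8.39) = 0.86207 hr
W₂ = 1/(μ₂−λ) = 1/(26.6−8.39) = 0.05491 hr
W_total = W₁ + W₂ = 0.86207 + 0.05491 = 0.91698 hr

Final: 0.91698 hr


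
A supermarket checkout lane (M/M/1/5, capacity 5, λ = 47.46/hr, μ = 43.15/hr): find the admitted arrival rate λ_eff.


ρ = 1.0999; P_K = (1−ρ)ρ^5/(1−ρ^6) = 0.208685
λ_eff = λ(1 − P_K) = 47.46·(1 − 0.208685) = 47.46·0.791315 = 37.5558 /hr

Final: 37.5558 /hr


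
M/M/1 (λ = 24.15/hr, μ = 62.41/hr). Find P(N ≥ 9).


ρ = 24.15/62.41 = 0.3870
P(N ≥ n) = ρ^n = 0.3870^9 = 0.0001945

Final: 0.0001945


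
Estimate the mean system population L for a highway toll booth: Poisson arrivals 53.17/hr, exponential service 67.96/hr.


ρ = λ/μ = 53.17/67.96 = 0.7824
L = ρ/(1−ρ) = 0.7824/(1 − 0.7824) = 0.7824/0.2176 = 3.5950

Final: 3.5950


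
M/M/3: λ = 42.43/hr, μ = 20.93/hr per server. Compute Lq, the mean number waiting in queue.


a = λ/μ = 2.0272; ρ = a/3 = 0.6757
P₀ = 0.106788
Lq = P₀·a^c·ρ / (c!·(1−ρ)²) = 0.106788·8.33127·0.6757/(6·0.10514)
= 0.95300

Final: 0.95300


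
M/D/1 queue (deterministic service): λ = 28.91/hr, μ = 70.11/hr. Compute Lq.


ρ = 28.91/70.11 = 0.4124
M/D/1: Lq = ρ²/(2(1−ρ)) = 0.1700/(2·0.5876) = 0.14467

Final: 0.14467


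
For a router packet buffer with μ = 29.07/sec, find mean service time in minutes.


Mean service time = 1/μ = 1/29.07 second = 0.03440 second
In minutes: 0.03440 × 0.0166667 = 0.0005733 min

Final: 0.0005733 min


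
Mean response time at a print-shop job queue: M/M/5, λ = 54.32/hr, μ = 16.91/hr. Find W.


a = 3.2123; ρ = 0.6425; P₀ = 0.036623
Lq = P₀·a^c·ρ/(c!(1−ρ)²) = 0.52463
Wq = Lq/λ = 0.52463/54.32 = 0.009658 hr
W = Wq + 1/μ = 0.009658 + 0.05914 = 0.06879 hr

Final: 0.06879 hr


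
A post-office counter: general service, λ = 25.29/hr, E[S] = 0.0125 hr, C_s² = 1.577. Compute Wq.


ρ = λ·E[S] = 25.29·0.0125 = 0.3161
E[S²] = E[S]²(1+C_s²) = 0.0125²·(1+1.577) = 0.0004027
Wq = λ·E[S²]/(2(1−ρ)) = 25.29·0.0004027/(2·0.6839) = 0.007445 hr

Final: 0.007445 hr


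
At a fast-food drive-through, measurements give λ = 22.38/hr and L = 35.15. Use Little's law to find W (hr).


W = L/λ = 35.15/22.38 = 1.5706 hr

Final: 1.5706 hr


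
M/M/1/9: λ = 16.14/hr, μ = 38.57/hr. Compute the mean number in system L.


ρ = 16.14/38.57 = 0.4185
L = ρ[1 − (K+1)ρ^K + Kρ^(K+1)] / [(1−ρ)(1−ρ^(K+1))]
Numerator: 0.4185·(1 − 10·0.0003934 + 9·0.0001646) = 0.417434
Denominator: (0.5815)·(0.999835) = 0.581444
L = 0.417434/0.581444 = 0.7179

Final: 0.7179


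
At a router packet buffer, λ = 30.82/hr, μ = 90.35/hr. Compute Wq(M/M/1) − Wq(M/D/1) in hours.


ρ = 30.82/90.35 = 0.3411
Wq(M/M/1) = ρ/(μ−λ) = 0.3411/59.53 = 0.005730 hr
Wq(M/D/1) = ρ/(2(μ−λ)) = 0.002865 hr
Savings = 0.005730 − 0.002865 = 0.002865 hr

Final: 0.002865 hr


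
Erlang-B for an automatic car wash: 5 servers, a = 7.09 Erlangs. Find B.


B(c,a) = (a^c/c!) / Σ_{k=0}^{c} a^k/k!
a^5/5! = 149.296604
Σ terms (k=0..5): 1.00000 + 7.09000 + 25.13405 + 59.40014 + 105.28674 + 149.29660 = 347.207537
B = 149.296604/347.207537 = 0.429992

Final: 0.429992


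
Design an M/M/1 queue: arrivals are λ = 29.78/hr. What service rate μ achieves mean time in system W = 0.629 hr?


W = 1/(μ−λ) ⇒ μ − λ = 1/W = 1/0.629 = 1.5898
μ = λ + 1/W = 29.78 + 1.5898 = 31.3698 per hr

Final: 31.3698 /hr


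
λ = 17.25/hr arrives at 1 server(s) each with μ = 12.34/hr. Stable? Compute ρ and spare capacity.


Total capacity cμ = 1·12.34 = 12.34/hr
ρ = λ/(cμ) = 17.25/12.34 = 1.3979
Stable ⇔ ρ < 1: NO
Spare capacity = cμ − λ = 12.34 − 17.25 = -4.91/hr

Final: ρ = 1.3979; unstable; margin = -4.91/hr


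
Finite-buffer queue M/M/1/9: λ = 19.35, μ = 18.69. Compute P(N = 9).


ρ = λ/μ = 19.35/18.69 = 1.0353
P_K = (1−ρ)ρ^K/(1−ρ^(K+1)) = (-0.03531·1.366611)/(1 − 1.414870)
= -0.048259/-0.414870 = 0.116323

Final: 0.116323


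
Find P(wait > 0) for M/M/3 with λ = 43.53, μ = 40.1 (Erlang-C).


a = λ/μ = 1.0855; ρ = a/3 = 0.3618
P₀ = 0.332357 (from M/M/c formula)
C(c,a) = [a^c/(c!(1−ρ))]·P₀ = [1.27918/(6·0.6382)]·0.332357
= 0.33408·0.332357 = 0.111035

Final: 0.111035


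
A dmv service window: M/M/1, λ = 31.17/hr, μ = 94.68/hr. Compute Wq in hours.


ρ = 31.17/94.68 = 0.3292
Wq = ρ/(μ−λ) = 0.3292/(94.68 − 31.17) = 0.3292/63.51 = 0.005184 hr

Final: 0.005184 hr


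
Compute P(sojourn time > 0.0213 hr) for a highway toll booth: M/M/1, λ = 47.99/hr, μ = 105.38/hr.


W ~ Exponential(μ−λ) for M/M/1.
μ − λ = 105.38 − 47.99 = 57.3900
P(W > t) = e^{−(μ−λ)t} = e^{−1.2224} = 0.294520

Final: 0.294520


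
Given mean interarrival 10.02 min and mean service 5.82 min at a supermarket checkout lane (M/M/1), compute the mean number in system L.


λ = 60/10.02 = 5.9880 /hr
μ = 60/5.82 = 10.3093 /hr
ρ = λ/μ = 5.9880/10.3093 = 0.5808
L = ρ/(1−ρ) = 0.5808/0.4192 = 1.3857

Final: 1.3857


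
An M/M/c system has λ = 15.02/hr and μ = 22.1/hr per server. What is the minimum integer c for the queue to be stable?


Stability requires cμ > λ ⇔ c > λ/μ.
λ/μ = 15.02/22.1 = 0.6796
Minimum integer c = ⌊0.6796⌋ + 1 = 1
Check: 1·22.1 = 22.10 > 15.02, while 0·22.1 = 0.00 ≤ 15.02

Final: 1 servers


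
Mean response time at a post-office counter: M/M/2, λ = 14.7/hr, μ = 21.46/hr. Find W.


a = 0.6850; ρ = 0.3425; P₀ = 0.489760
Lq = P₀·a^c·ρ/(c!(1−ρ)²) = 0.09103
Wq = Lq/λ = 0.09103/14.7 = 0.006193 hr
W = Wq + 1/μ = 0.006193 + 0.04660 = 0.05279 hr

Final: 0.05279 hr


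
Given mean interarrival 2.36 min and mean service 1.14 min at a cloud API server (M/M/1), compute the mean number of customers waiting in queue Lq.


λ = 60/2.36 = 25.4237 /hr
μ = 60/1.14 = 52.6316 /hr
ρ = λ/μ = 25.4237/52.6316 = 0.4831
Lq = ρ²/(1−ρ) = 0.2333/0.5169 = 0.4514

Final: 0.4514


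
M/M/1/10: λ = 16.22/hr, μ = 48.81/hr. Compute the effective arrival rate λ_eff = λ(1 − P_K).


ρ = 0.3323; P_K = (1−ρ)ρ^10/(1−ρ^11) = 0.00001096
λ_eff = λ(1 − P_K) = 16.22·(1 − 0.00001096) = 16.22·0.999989 = 16.2198 /hr

Final: 16.2198 /hr


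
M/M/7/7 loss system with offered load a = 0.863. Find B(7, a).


B(c,a) = (a^c/c!) / Σ_{k=0}^{c} a^k/k!
a^7/7! = 0.00007074
Σ terms (k=0..7): 1.00000 + 0.86300 + 0.37238 + 0.10712 + 0.02311 + 0.003989 + 0.0005738 + 0.00007074 = 2.370252
B = 0.00007074/2.370252 = 0.00002984

Final: 0.00002984


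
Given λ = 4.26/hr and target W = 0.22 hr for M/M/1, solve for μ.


W = 1/(μ−λ) ⇒ μ − λ = 1/W = 1/0.22 = 4.5455
μ = λ + 1/W = 4.26 + 4.5455 = 8.8055 per hr

Final: 8.8055 /hr


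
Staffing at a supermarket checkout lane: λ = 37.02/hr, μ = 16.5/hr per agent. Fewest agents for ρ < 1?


Stability requires cμ > λ ⇔ c > λ/μ.
λ/μ = 37.02/16.5 = 2.2436
Minimum integer c = ⌊2.2436⌋ + 1 = 3
Check: 3·16.5 = 49.50 > 37.02, while 2·16.5 = 33.00 ≤ 37.02

Final: 3 servers


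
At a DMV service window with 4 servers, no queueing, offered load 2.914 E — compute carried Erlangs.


B(4,2.914) = 0.196515 (Erlang-B)
Carried load = a(1 − B) = 2.914·(1 − 0.196515) = 2.914·0.803485 = 2.3414 E

Final: 2.3414 Erlangs


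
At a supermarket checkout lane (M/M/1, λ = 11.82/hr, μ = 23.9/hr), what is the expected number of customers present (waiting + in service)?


ρ = λ/μ = 11.82/23.9 = 0.4946
L = ρ/(1−ρ) = 0.4946/(1 − 0.4946) = 0.4946/0.5054 = 0.9785

Final: 0.9785


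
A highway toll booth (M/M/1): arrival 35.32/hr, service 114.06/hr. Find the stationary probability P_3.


ρ = 35.32/114.06 = 0.3097
P_n = (1−ρ)·ρ^n = (1 − 0.3097)·0.3097^3 = 0.6903·0.029694 = 0.020499

Final: 0.020499


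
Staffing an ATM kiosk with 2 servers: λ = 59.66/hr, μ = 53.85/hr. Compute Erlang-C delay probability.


a = λ/μ = 1.1079; ρ = a/2 = 0.5539
P₀ = 0.287046 (from M/M/c formula)
C(c,a) = [a^c/(c!(1−ρ))]·P₀ = [1.22743/(2·0.4461)]·0.287046
= 1.37587·0.287046 = 0.394938

Final: 0.394938


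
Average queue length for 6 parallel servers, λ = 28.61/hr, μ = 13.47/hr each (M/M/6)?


a = λ/μ = 2.1240; ρ = a/6 = 0.3540
P₀ = 0.119300
Lq = P₀·a^c·ρ / (c!·(1−ρ)²) = 0.119300·91.81245·0.3540/(720·0.41732)
= 0.01290

Final: 0.01290


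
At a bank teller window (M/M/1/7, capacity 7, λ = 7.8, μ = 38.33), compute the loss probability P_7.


ρ = λ/μ = 7.8/38.33 = 0.2035
P_K = (1−ρ)ρ^K/(1−ρ^(K+1)) = (0.7965·0.00001445)/(1 − 0.000002941)
= 0.00001151/0.999997 = 0.00001151

Final: 0.00001151


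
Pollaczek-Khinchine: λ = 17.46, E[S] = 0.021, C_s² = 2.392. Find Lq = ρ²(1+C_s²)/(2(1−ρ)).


ρ = λ·E[S] = 17.46·0.021 = 0.3667
Lq = ρ²(1+C_s²)/(2(1−ρ)) = 0.1344·(1+2.392)/(2·0.6333)
= 0.1344·3.3920/1.2667 = 0.36001

Final: 0.36001


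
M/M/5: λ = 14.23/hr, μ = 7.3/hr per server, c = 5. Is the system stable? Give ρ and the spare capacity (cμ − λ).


Total capacity cμ = 5·7.3 = 36.50/hr
ρ = λ/(cμ) = 14.23/36.50 = 0.3899
Stable ⇔ ρ < 1: YES
Spare capacity = cμ − λ = 36.50 − 14.23 = 22.27/hr

Final: ρ = 0.3899; stable; margin = 22.27/hr


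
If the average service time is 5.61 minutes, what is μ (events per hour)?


μ = 1/(service time) in consistent units.
1 hour = 60 min, so μ = 60/5.61 = 10.6952 per hour

Final: 10.6952 /hr


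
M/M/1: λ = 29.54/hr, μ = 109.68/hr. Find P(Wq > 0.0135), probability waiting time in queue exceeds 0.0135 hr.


ρ = 29.54/109.68 = 0.2693
P(Wq > t) = ρ·e^{−(μ−λ)t} = 0.2693·e^{−1.0819}
= 0.2693·0.338954 = 0.091290

Final: 0.091290


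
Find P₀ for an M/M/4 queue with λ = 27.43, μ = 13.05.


a = λ/μ = 27.43/13.05 = 2.1019; ρ = a/c = 0.5255
Σ_{k=0}^{3} a^k/k! (terms k=0..3) = 1.00000 + 2.10192 + 2.20902 + 1.54773 = 6.85867
Tail: a^4/(4!(1−ρ)) = 19.51916/(24·0.4745) = 1.71394
P₀ = 1/(6.85867 + 1.71394) = 1/8.57260 = 0.116651

Final: 0.116651


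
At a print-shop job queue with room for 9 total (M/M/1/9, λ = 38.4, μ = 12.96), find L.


ρ = 38.4/12.96 = 2.9630
L = ρ[1 − (K+1)ρ^K + Kρ^(K+1)] / [(1−ρ)(1−ρ^(K+1))]
Numerator: 2.9630·(1 − 10·17600.945797 + 9·52150.950508) = 869185.471437
Denominator: (-1.9630)·(-52149.950508) = 102368.421368
L = 869185.471437/102368.421368 = 8.4908

Final: 8.4908


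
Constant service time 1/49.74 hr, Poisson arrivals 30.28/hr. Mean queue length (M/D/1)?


ρ = 30.28/49.74 = 0.6088
M/D/1: Lq = ρ²/(2(1−ρ)) = 0.3706/(2·0.3912) = 0.47362

Final: 0.47362


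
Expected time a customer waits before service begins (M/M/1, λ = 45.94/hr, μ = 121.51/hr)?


ρ = 45.94/121.51 = 0.3781
Wq = ρ/(μ−λ) = 0.3781/(121.51 − 45.94) = 0.3781/75.57 = 0.005003 hr

Final: 0.005003 hr


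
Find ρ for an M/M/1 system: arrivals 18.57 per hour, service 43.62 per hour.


ρ = λ/μ = 18.57/43.62 = 0.4257

Final: 0.4257


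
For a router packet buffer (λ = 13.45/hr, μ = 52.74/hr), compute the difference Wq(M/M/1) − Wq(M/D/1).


ρ = 13.45/52.74 = 0.2550
Wq(M/M/1) = ρ/(μ−λ) = 0.2550/39.29 = 0.006491 hr
Wq(M/D/1) = ρ/(2(μ−λ)) = 0.003245 hr
Savings = 0.006491 − 0.003245 = 0.003245 hr

Final: 0.003245 hr


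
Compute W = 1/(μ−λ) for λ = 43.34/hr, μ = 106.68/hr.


W = 1/(μ−λ) = 1/(106.68 − 43.34) = 1/63.34 = 0.01579 hr

Final: 0.01579 hr


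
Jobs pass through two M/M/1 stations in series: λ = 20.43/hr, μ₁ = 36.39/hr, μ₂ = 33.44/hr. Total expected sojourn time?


Each node sees arrival rate λ = 20.43/hr (tandem ⇒ throughput preserved).
W₁ = 1/(μ₁−λ) = 1/(36.39−20.43) = 0.06266 hr
W₂ = 1/(μ₂−λ) = 1/(33.44−20.43) = 0.07686 hr
W_total = W₁ + W₂ = 0.06266 + 0.07686 = 0.13952 hr

Final: 0.13952 hr


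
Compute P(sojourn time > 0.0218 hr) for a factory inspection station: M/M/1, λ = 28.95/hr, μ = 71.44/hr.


W ~ Exponential(μ−λ) for M/M/1.
μ − λ = 71.44 − 28.95 = 42.4900
P(W > t) = e^{−(μ−λ)t} = e^{−0.9263} = 0.396023

Final: 0.396023


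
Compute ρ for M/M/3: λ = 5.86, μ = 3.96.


ρ = λ/(cμ) = 5.86/(3·3.96) = 5.86/11.88 = 0.4933

Final: 0.4933


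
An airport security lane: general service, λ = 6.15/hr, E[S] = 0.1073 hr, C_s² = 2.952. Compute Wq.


ρ = λ·E[S] = 6.15·0.1073 = 0.6599
E[S²] = E[S]²(1+C_s²) = 0.1073²·(1+2.952) = 0.045501
Wq = λ·E[S²]/(2(1−ρ)) = 6.15·0.045501/(2·0.3401) = 0.41139 hr

Final: 0.41139 hr


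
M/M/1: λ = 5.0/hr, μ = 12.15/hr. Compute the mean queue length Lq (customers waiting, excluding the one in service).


ρ = 5.0/12.15 = 0.4115
Lq = ρ²/(1−ρ) = 0.1694/0.5885 = 0.2878

Final: 0.2878


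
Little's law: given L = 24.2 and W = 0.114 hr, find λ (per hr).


λ = L/W = 24.2/0.114 = 212.2807 /hr

Final: 212.2807 /hr


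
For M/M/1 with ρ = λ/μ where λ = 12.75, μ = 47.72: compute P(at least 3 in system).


ρ = 12.75/47.72 = 0.2672
P(N ≥ n) = ρ^n = 0.2672^3 = 0.019073

Final: 0.019073


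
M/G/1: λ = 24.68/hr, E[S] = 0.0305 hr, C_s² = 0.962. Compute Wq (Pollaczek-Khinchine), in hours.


ρ = λ·E[S] = 24.68·0.0305 = 0.7527
E[S²] = E[S]²(1+C_s²) = 0.0305²·(1+0.962) = 0.001825
Wq = λ·E[S²]/(2(1−ρ)) = 24.68·0.001825/(2·0.2473) = 0.09109 hr

Final: 0.09109 hr


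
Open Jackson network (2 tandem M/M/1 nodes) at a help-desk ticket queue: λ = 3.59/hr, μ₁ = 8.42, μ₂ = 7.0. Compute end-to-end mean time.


Each node sees arrival rate λ = 3.59/hr (tandem ⇒ throughput preserved).
W₁ = 1/(μ₁−λ) = 1/(8.42−3.59) = 0.20704 hr
W₂ = 1/(μ₂−λ) = 1/(7.0−3.59) = 0.29326 hr
W_total = W₁ + W₂ = 0.20704 + 0.29326 = 0.50029 hr

Final: 0.50029 hr


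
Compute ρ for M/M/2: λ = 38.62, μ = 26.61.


ρ = λ/(cμ) = 38.62/(2·26.61) = 38.62/53.22 = 0.7257

Final: 0.7257


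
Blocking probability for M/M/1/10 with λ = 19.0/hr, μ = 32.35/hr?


ρ = λ/μ = 19.0/32.35 = 0.5873
P_K = (1−ρ)ρ^K/(1−ρ^(K+1)) = (0.4127·0.004884)/(1 − 0.002869)
= 0.002016/0.997131 = 0.002021

Final: 0.002021


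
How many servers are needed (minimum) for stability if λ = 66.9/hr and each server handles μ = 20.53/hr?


Stability requires cμ > λ ⇔ c > λ/μ.
λ/μ = 66.9/20.53 = 3.2586
Minimum integer c = ⌊3.2586⌋ + 1 = 4
Check: 4·20.53 = 82.12 > 66.9, while 3·20.53 = 61.59 ≤ 66.9

Final: 4 servers


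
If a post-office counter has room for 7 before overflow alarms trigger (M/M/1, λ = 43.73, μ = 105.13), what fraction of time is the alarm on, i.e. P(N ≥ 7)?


ρ = 43.73/105.13 = 0.4160
P(N ≥ n) = ρ^n = 0.4160^7 = 0.002155

Final: 0.002155


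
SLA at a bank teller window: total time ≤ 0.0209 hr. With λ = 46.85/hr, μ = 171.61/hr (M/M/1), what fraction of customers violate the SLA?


W ~ Exponential(μ−λ) for M/M/1.
μ − λ = 171.61 − 46.85 = 124.7600
P(W > t) = e^{−(μ−λ)t} = e^{−2.6075} = 0.073720

Final: 0.073720


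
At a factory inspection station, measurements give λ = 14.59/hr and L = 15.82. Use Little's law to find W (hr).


W = L/λ = 15.82/14.59 = 1.0843 hr

Final: 1.0843 hr


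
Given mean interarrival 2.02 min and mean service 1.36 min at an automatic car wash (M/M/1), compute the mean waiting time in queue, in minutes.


λ = 60/2.02 = 29.7030 /hr
μ = 60/1.36 = 44.1176 /hr
ρ = λ/μ = 29.7030/44.1176 = 0.6733
Wq = ρ/(μ−λ) = 0.6733/(44.1176−29.7030) = 0.04671 hr
In minutes: 0.04671·60 = 2.802 min

Final: 2.802 min


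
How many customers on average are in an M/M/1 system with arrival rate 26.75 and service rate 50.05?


ρ = λ/μ = 26.75/50.05 = 0.5345
L = ρ/(1−ρ) = 0.5345/(1 − 0.5345) = 0.5345/0.4655 = 1.1481

Final: 1.1481


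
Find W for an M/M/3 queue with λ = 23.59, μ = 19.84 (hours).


a = 1.1890; ρ = 0.3963; P₀ = 0.297620
Lq = P₀·a^c·ρ/(c!(1−ρ)²) = 0.09069
Wq = Lq/λ = 0.09069/23.59 = 0.003844 hr
W = Wq + 1/μ = 0.003844 + 0.05040 = 0.05425 hr

Final: 0.05425 hr


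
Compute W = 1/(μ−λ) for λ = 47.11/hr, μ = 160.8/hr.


W = 1/(μ−λ) = 1/(160.8 − 47.11) = 1/113.69 = 0.008796 hr

Final: 0.008796 hr


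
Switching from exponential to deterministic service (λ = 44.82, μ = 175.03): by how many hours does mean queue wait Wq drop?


ρ = 44.82/175.03 = 0.2561
Wq(M/M/1) = ρ/(μ−λ) = 0.2561/130.21 = 0.001967 hr
Wq(M/D/1) = ρ/(2(μ−λ)) = 0.0009833 hr
Savings = 0.001967 − 0.0009833 = 0.0009833 hr

Final: 0.0009833 hr


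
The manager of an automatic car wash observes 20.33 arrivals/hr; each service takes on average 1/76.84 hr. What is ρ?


ρ = λ/μ = 20.33/76.84 = 0.2646

Final: 0.2646


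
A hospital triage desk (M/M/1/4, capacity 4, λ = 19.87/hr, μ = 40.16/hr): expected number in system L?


ρ = 19.87/40.16 = 0.4948
L = ρ[1 − (K+1)ρ^K + Kρ^(K+1)] / [(1−ρ)(1−ρ^(K+1))]
Numerator: 0.4948·(1 − 5·0.059926 + 4·0.029650) = 0.405202
Denominator: (0.5052)·(0.970350) = 0.490249
L = 0.405202/0.490249 = 0.8265

Final: 0.8265


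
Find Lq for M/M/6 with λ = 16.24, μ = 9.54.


a = λ/μ = 1.7023; ρ = a/6 = 0.2837
P₀ = 0.182162
Lq = P₀·a^c·ρ / (c!·(1−ρ)²) = 0.182162·24.33469·0.2837/(720·0.51306)
= 0.003405

Final: 0.003405


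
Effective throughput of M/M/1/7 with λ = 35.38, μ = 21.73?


ρ = 1.6282; P_K = (1−ρ)ρ^7/(1−ρ^8) = 0.393785
λ_eff = λ(1 − P_K) = 35.38·(1 − 0.393785) = 35.38·0.606215 = 21.4479 /hr

Final: 21.4479 /hr


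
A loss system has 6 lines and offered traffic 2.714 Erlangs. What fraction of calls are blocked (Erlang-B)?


B(c,a) = (a^c/c!) / Σ_{k=0}^{c} a^k/k!
a^6/6! = 0.555043
Σ terms (k=0..6): 1.00000 + 2.71400 + 3.68290 + 3.33180 + 2.26062 + 1.22707 + 0.55504 = 14.771425
B = 0.555043/14.771425 = 0.037575

Final: 0.037575


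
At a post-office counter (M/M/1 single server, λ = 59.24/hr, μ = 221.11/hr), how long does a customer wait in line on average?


ρ = 59.24/221.11 = 0.2679
Wq = ρ/(μ−λ) = 0.2679/(221.11 − 59.24) = 0.2679/161.87 = 0.001655 hr

Final: 0.001655 hr


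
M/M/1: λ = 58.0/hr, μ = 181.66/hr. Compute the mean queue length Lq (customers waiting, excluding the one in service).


ρ = 58.0/181.66 = 0.3193
Lq = ρ²/(1−ρ) = 0.1019/0.6807 = 0.1498

Final: 0.1498


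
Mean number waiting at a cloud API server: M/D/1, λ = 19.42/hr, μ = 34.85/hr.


ρ = 19.42/34.85 = 0.5572
M/D/1: Lq = ρ²/(2(1−ρ)) = 0.3105/(2·0.4428) = 0.35067

Final: 0.35067


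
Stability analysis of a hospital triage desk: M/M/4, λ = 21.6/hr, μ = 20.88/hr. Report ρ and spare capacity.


Total capacity cμ = 4·20.88 = 83.52/hr
ρ = λ/(cμ) = 21.6/83.52 = 0.2586
Stable ⇔ ρ < 1: YES
Spare capacity = cμ − λ = 83.52 − 21.6 = 61.92/hr

Final: ρ = 0.2586; stable; margin = 61.92/hr


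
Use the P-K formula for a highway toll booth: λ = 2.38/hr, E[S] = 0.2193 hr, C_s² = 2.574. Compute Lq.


ρ = λ·E[S] = 2.38·0.2193 = 0.5219
Lq = ρ²(1+C_s²)/(2(1−ρ)) = 0.2724·(1+2.574)/(2·0.4781)
= 0.2724·3.5740/0.9561 = 1.01828

Final: 1.01828


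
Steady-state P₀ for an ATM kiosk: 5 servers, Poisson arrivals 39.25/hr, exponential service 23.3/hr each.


a = λ/μ = 39.25/23.3 = 1.6845; ρ = a/c = 0.3369
Σ_{k=0}^{4} a^k/k! (terms k=0..4) = 1.00000 + 1.68455 + 1.41885 + 0.79671 + 0.33552 = 5.23564
Tail: a^5/(5!(1−ρ)) = 13.56497/(120·0.6631) = 0.17048
P₀ = 1/(5.23564 + 0.17048) = 1/5.40611 = 0.184976

Final: 0.184976


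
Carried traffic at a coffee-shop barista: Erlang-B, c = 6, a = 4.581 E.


B(6,4.581) = 0.160261 (Erlang-B)
Carried load = a(1 − B) = 4.581·(1 − 0.160261) = 4.581·0.839739 = 3.8468 E

Final: 3.8468 Erlangs


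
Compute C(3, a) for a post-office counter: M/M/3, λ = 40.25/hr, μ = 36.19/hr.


a = λ/μ = 1.1122; ρ = a/3 = 0.3707
P₀ = 0.323098 (from M/M/c formula)
C(c,a) = [a^c/(c!(1−ρ))]·P₀ = [1.37573/(6·0.6293)]·0.323098
= 0.36437·0.323098 = 0.117727

Final: 0.117727


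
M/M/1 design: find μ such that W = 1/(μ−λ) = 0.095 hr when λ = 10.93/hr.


W = 1/(μ−λ) ⇒ μ − λ = 1/W = 1/0.095 = 10.5263
μ = λ + 1/W = 10.93 + 10.5263 = 21.4563 per hr

Final: 21.4563 /hr


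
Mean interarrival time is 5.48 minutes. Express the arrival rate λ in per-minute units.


λ = 1/(interarrival time) in consistent units.
1 minute = 1 min, so λ = 1/5.48 = 0.1825 per minute

Final: 0.1825 /min


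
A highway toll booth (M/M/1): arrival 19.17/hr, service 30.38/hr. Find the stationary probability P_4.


ρ = 19.17/30.38 = 0.6310
P_n = (1−ρ)·ρ^n = (1 − 0.6310)·0.6310^4 = 0.3690·0.158539 = 0.058500

Final: 0.058500


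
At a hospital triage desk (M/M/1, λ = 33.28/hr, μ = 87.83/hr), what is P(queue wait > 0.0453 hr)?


ρ = 33.28/87.83 = 0.3789
P(Wq > t) = ρ·e^{−(μ−λ)t} = 0.3789·e^{−2.4711}
= 0.3789·0.084491 = 0.032015

Final: 0.032015


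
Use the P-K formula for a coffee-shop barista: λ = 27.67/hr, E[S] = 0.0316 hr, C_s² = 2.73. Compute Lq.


ρ = λ·E[S] = 27.67·0.0316 = 0.8744
Lq = ρ²(1+C_s²)/(2(1−ρ)) = 0.7645·(1+2.73)/(2·0.1256)
= 0.7645·3.7300/0.2513 = 11.34971

Final: 11.34971


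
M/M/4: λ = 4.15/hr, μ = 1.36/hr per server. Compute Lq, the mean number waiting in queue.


a = λ/μ = 3.0515; ρ = a/4 = 0.7629
P₀ = 0.034870
Lq = P₀·a^c·ρ / (c!·(1−ρ)²) = 0.034870·86.70352·0.7629/(24·0.05623)
= 1.70904

Final: 1.70904


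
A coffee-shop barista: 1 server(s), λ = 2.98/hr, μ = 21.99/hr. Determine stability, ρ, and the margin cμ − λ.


Total capacity cμ = 1·21.99 = 21.99/hr
ρ = λ/(cμ) = 2.98/21.99 = 0.1355
Stable ⇔ ρ < 1: YES
Spare capacity = cμ − λ = 21.99 − 2.98 = 19.01/hr

Final: ρ = 0.1355; stable; margin = 19.01/hr


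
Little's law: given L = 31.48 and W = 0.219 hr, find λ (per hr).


λ = L/W = 31.48/0.219 = 143.7443 /hr

Final: 143.7443 /hr


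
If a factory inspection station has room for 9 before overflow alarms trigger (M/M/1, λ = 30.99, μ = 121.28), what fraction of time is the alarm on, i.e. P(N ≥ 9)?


ρ = 30.99/121.28 = 0.2555
P(N ≥ n) = ρ^n = 0.2555^9 = 0.000004644

Final: 0.000004644


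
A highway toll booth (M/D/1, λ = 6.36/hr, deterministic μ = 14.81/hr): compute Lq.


ρ = 6.36/14.81 = 0.4294
M/D/1: Lq = ρ²/(2(1−ρ)) = 0.1844/(2·0.5706) = 0.16161

Final: 0.16161


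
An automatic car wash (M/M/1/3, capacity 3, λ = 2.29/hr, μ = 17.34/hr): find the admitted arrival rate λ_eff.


ρ = 0.1321; P_K = (1−ρ)ρ^3/(1−ρ^4) = 0.002000
λ_eff = λ(1 − P_K) = 2.29·(1 − 0.002000) = 2.29·0.998000 = 2.2854 /hr

Final: 2.2854 /hr


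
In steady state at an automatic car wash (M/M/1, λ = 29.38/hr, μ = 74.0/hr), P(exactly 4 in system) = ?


ρ = 29.38/74.0 = 0.3970
P_n = (1−ρ)·ρ^n = (1 − 0.3970)·0.3970^4 = 0.6030·0.024847 = 0.014982

Final: 0.014982


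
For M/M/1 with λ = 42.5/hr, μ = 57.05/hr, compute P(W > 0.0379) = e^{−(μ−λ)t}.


W ~ Exponential(μ−λ) for M/M/1.
μ − λ = 57.05 − 42.5 = 14.5500
P(W > t) = e^{−(μ−λ)t} = e^{−0.5514} = 0.576117

Final: 0.576117


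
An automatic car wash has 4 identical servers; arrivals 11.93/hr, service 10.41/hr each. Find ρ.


ρ = λ/(cμ) = 11.93/(4·10.41) = 11.93/41.64 = 0.2865

Final: 0.2865


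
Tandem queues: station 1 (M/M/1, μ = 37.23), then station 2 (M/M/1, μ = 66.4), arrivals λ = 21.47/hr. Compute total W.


Each node sees arrival rate λ = 21.47/hr (tandem ⇒ throughput preserved).
W₁ = 1/(μ₁−λ) = 1/(37.23−21.47) = 0.06345 hr
W₂ = 1/(μ₂−λ) = 1/(66.4−21.47) = 0.02226 hr
W_total = W₁ + W₂ = 0.06345 + 0.02226 = 0.08571 hr

Final: 0.08571 hr


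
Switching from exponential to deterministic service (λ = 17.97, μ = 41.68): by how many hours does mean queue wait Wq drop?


ρ = 17.97/41.68 = 0.4311
Wq(M/M/1) = ρ/(μ−λ) = 0.4311/23.71 = 0.01818 hr
Wq(M/D/1) = ρ/(2(μ−λ)) = 0.009092 hr
Savings = 0.01818 − 0.009092 = 0.009092 hr

Final: 0.009092 hr


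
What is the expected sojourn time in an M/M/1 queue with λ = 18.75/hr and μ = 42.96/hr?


W = 1/(μ−λ) = 1/(42.96 − 18.75) = 1/24.21 = 0.04131 hr

Final: 0.04131 hr


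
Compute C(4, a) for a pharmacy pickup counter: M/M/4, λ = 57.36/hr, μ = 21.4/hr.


a = λ/μ = 2.6804; ρ = a/4 = 0.6701
P₀ = 0.058820 (from M/M/c formula)
C(c,a) = [a^c/(c!(1−ρ))]·P₀ = [51.61566/(24·0.3299)]·0.058820
= 6.51897·0.058820 = 0.383446

Final: 0.383446


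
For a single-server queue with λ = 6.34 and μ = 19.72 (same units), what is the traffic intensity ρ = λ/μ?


ρ = λ/μ = 6.34/19.72 = 0.3215

Final: 0.3215


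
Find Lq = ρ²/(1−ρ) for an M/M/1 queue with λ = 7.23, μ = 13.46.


ρ = 7.23/13.46 = 0.5371
Lq = ρ²/(1−ρ) = 0.2885/0.4629 = 0.6234

Final: 0.6234


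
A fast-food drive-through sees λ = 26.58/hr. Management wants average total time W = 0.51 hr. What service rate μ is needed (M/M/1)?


W = 1/(μ−λ) ⇒ μ − λ = 1/W = 1/0.51 = 1.9608
μ = λ + 1/W = 26.58 + 1.9608 = 28.5408 per hr

Final: 28.5408 /hr


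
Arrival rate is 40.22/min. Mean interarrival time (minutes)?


Mean interarrival time = 1/λ = 1/40.22 minute = 0.02486 minute
In minutes: 0.02486 × 1 = 0.02486 min

Final: 0.02486 min


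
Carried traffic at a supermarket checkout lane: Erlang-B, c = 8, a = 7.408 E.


B(8,7.408) = 0.202215 (Erlang-B)
Carried load = a(1 − B) = 7.408·(1 − 0.202215) = 7.408·0.797785 = 5.9100 E

Final: 5.9100 Erlangs


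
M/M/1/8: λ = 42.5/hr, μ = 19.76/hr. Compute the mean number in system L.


ρ = 42.5/19.76 = 2.1508
L = ρ[1 − (K+1)ρ^K + Kρ^(K+1)] / [(1−ρ)(1−ρ^(K+1))]
Numerator: 2.1508·(1 − 9·457.947738 + 8·984.958445) = 8085.190357
Denominator: (-1.1508)·(-983.958445) = 1132.348939
L = 8085.190357/1132.348939 = 7.1402

Final: 7.1402


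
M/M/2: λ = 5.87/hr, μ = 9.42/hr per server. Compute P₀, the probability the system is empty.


a = λ/μ = 5.87/9.42 = 0.6231; ρ = a/c = 0.3116
Σ_{k=0}^{1} a^k/k! (terms k=0..1) = 1.00000 + 0.62314 = 1.62314
Tail: a^2/(2!(1−ρ)) = 0.38831/(2·0.6884) = 0.28202
P₀ = 1/(1.62314 + 0.28202) = 1/1.90517 = 0.524889

Final: 0.524889


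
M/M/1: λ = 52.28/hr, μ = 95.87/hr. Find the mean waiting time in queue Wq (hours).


ρ = 52.28/95.87 = 0.5453
Wq = ρ/(μ−λ) = 0.5453/(95.87 − 52.28) = 0.5453/43.59 = 0.01251 hr

Final: 0.01251 hr


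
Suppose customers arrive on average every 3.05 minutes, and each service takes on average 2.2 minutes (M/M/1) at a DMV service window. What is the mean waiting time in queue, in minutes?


λ = 60/3.05 = 19.6721 /hr
μ = 60/2.2 = 27.2727 /hr
ρ = λ/μ = 19.6721/27.2727 = 0.7213
Wq = ρ/(μ−λ) = 0.7213/(27.2727−19.6721) = 0.09490 hr
In minutes: 0.09490·60 = 5.694 min

Final: 5.694 min


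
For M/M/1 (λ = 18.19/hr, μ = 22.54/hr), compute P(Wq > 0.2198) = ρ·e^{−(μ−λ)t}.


ρ = 18.19/22.54 = 0.8070
P(Wq > t) = ρ·e^{−(μ−λ)t} = 0.8070·e^{−0.9561}
= 0.8070·0.384378 = 0.310196

Final: 0.310196


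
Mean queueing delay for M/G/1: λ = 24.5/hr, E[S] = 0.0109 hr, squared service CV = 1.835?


ρ = λ·E[S] = 24.5·0.0109 = 0.2671
E[S²] = E[S]²(1+C_s²) = 0.0109²·(1+1.835) = 0.0003368
Wq = λ·E[S²]/(2(1−ρ)) = 24.5·0.0003368/(2·0.7329) = 0.005629 hr

Final: 0.005629 hr


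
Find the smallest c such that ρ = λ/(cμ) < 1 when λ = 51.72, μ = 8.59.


Stability requires cμ > λ ⇔ c > λ/μ.
λ/μ = 51.72/8.59 = 6.0210
Minimum integer c = ⌊6.0210⌋ + 1 = 7
Check: 7·8.59 = 60.13 > 51.72, while 6·8.59 = 51.54 ≤ 51.72

Final: 7 servers


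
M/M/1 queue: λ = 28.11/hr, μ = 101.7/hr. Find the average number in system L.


ρ = λ/μ = 28.11/101.7 = 0.2764
L = ρ/(1−ρ) = 0.2764/(1 − 0.2764) = 0.2764/0.7236 = 0.3820

Final: 0.3820


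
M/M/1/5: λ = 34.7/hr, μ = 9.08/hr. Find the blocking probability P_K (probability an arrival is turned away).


ρ = λ/μ = 34.7/9.08 = 3.8216
P_K = (1−ρ)ρ^K/(1−ρ^(K+1)) = (-2.8216·815.113585)/(1 − 3115.026586)
= -2299.913001/-3114.026586 = 0.738566

Final: 0.738566


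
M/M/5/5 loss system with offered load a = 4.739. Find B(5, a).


B(c,a) = (a^c/c!) / Σ_{k=0}^{c} a^k/k!
a^5/5! = 19.918301
Σ terms (k=0..5): 1.00000 + 4.73900 + 11.22906 + 17.73817 + 21.01530 + 19.91830 = 75.639834
B = 19.918301/75.639834 = 0.263331

Final: 0.263331


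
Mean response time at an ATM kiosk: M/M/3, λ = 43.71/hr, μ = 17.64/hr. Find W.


a = 2.4779; ρ = 0.8260; P₀ = 0.047354
Lq = P₀·a^c·ρ/(c!(1−ρ)²) = 3.27438
Wq = Lq/λ = 3.27438/43.71 = 0.07491 hr
W = Wq + 1/μ = 0.07491 + 0.05669 = 0.13160 hr

Final: 0.13160 hr


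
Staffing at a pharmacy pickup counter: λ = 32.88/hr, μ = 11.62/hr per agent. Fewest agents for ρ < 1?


Stability requires cμ > λ ⇔ c > λ/μ.
λ/μ = 32.88/11.62 = 2.8296
Minimum integer c = ⌊2.8296⌋ + 1 = 3
Check: 3·11.62 = 34.86 > 32.88, while 2·11.62 = 23.24 ≤ 32.88

Final: 3 servers


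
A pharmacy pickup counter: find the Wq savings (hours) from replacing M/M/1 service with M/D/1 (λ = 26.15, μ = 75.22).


ρ = 26.15/75.22 = 0.3476
Wq(M/M/1) = ρ/(μ−λ) = 0.3476/49.07 = 0.007085 hr
Wq(M/D/1) = ρ/(2(μ−λ)) = 0.003542 hr
Savings = 0.007085 − 0.003542 = 0.003542 hr

Final: 0.003542 hr


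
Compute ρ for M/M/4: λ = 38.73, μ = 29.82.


ρ = λ/(cμ) = 38.73/(4·29.82) = 38.73/119.28 = 0.3247

Final: 0.3247


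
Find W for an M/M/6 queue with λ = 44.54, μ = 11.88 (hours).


a = 3.7492; ρ = 0.6249; P₀ = 0.022101
Lq = P₀·a^c·ρ/(c!(1−ρ)²) = 0.37850
Wq = Lq/λ = 0.37850/44.54 = 0.008498 hr
W = Wq + 1/μ = 0.008498 + 0.08418 = 0.09267 hr

Final: 0.09267 hr


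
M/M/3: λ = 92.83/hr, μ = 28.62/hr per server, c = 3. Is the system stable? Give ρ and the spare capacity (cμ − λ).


Total capacity cμ = 3·28.62 = 85.86/hr
ρ = λ/(cμ) = 92.83/85.86 = 1.0812
Stable ⇔ ρ < 1: NO
Spare capacity = cμ − λ = 85.86 − 92.83 = -6.97/hr

Final: ρ = 1.0812; unstable; margin = -6.97/hr


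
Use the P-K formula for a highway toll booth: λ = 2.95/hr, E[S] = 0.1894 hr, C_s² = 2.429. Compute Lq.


ρ = λ·E[S] = 2.95·0.1894 = 0.5587
Lq = ρ²(1+C_s²)/(2(1−ρ)) = 0.3122·(1+2.429)/(2·0.4413)
= 0.3122·3.4290/0.8825 = 1.21293

Final: 1.21293


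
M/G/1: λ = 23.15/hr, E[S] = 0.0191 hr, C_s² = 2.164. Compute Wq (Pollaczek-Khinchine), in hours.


ρ = λ·E[S] = 23.15·0.0191 = 0.4422
E[S²] = E[S]²(1+C_s²) = 0.0191²·(1+2.164) = 0.001154
Wq = λ·E[S²]/(2(1−ρ)) = 23.15·0.001154/(2·0.5578) = 0.02395 hr

Final: 0.02395 hr


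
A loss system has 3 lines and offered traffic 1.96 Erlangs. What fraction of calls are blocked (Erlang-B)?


B(c,a) = (a^c/c!) / Σ_{k=0}^{c} a^k/k!
a^3/3! = 1.254923
Σ terms (k=0..3): 1.00000 + 1.96000 + 1.92080 + 1.25492 = 6.135723
B = 1.254923/6.135723 = 0.204527

Final: 0.204527


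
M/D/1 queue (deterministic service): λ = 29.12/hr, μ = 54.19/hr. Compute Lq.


ρ = 29.12/54.19 = 0.5374
M/D/1: Lq = ρ²/(2(1−ρ)) = 0.2888/(2·0.4626) = 0.31209

Final: 0.31209


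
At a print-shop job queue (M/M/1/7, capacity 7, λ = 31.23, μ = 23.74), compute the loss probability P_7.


ρ = λ/μ = 31.23/23.74 = 1.3155
P_K = (1−ρ)ρ^K/(1−ρ^(K+1)) = (-0.3155·6.817716)/(1 − 8.968714)
= -2.150998/-7.968714 = 0.269930

Final: 0.269930


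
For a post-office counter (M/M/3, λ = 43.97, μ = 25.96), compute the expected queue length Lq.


a = λ/μ = 1.6938; ρ = a/3 = 0.5646
P₀ = 0.166997
Lq = P₀·a^c·ρ / (c!·(1−ρ)²) = 0.166997·4.85909·0.5646/(6·0.18958)
= 0.40275

Final: 0.40275


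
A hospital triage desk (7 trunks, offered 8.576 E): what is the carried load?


B(7,8.576) = 0.339676 (Erlang-B)
Carried load = a(1 − B) = 8.576·(1 − 0.339676) = 8.576·0.660324 = 5.6629 E

Final: 5.6629 Erlangs


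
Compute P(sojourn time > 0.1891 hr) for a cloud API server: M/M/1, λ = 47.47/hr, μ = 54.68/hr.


W ~ Exponential(μ−λ) for M/M/1.
μ − λ = 54.68 − 47.47 = 7.2100
P(W > t) = e^{−(μ−λ)t} = e^{−1.3634} = 0.255787

Final: 0.255787


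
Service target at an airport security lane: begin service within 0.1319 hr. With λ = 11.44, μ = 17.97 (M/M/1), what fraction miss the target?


ρ = 11.44/17.97 = 0.6366
P(Wq > t) = ρ·e^{−(μ−λ)t} = 0.6366·e^{−0.8613}
= 0.6366·0.422609 = 0.269040

Final: 0.269040


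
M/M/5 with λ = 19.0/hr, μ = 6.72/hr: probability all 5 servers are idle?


a = λ/μ = 19.0/6.72 = 2.8274; ρ = a/c = 0.5655
Σ_{k=0}^{4} a^k/k! (terms k=0..4) = 1.00000 + 2.82738 + 3.99704 + 3.76705 + 2.66272 = 14.25420
Tail: a^5/(5!(1−ρ)) = 180.68481/(120·0.4345) = 3.46519
P₀ = 1/(14.25420 + 3.46519) = 1/17.71939 = 0.056435

Final: 0.056435


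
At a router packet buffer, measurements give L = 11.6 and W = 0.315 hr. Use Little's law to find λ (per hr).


λ = L/W = 11.6/0.315 = 36.8254 /hr

Final: 36.8254 /hr


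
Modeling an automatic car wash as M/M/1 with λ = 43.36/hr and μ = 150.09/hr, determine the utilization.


ρ = λ/μ = 43.36/150.09 = 0.2889

Final: 0.2889


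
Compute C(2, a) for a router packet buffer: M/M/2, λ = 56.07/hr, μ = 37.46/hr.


a = λ/μ = 1.4968; ρ = a/2 = 0.7484
P₀ = 0.143904 (from M/M/c formula)
C(c,a) = [a^c/(c!(1−ρ))]·P₀ = [2.24040/(2·0.2516)]·0.143904
= 4.45228·0.143904 = 0.640701

Final: 0.640701


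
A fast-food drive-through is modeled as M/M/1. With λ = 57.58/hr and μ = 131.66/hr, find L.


ρ = λ/μ = 57.58/131.66 = 0.4373
L = ρ/(1−ρ) = 0.4373/(1 − 0.4373) = 0.4373/0.5627 = 0.7773

Final: 0.7773


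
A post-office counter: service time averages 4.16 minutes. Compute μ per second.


μ = 1/(service time) in consistent units.
1 second = 0.0166667 min, so μ = 0.0166667/4.16 = 0.004006 per second

Final: 0.004006 /sec


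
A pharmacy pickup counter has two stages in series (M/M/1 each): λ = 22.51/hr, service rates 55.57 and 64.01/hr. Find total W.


Each node sees arrival rate λ = 22.51/hr (tandem ⇒ throughput preserved).
W₁ = 1/(μ₁−λ) = 1/(55.57−22.51) = 0.03025 hr
W₂ = 1/(μ₂−λ) = 1/(64.01−22.51) = 0.02410 hr
W_total = W₁ + W₂ = 0.03025 + 0.02410 = 0.05434 hr

Final: 0.05434 hr


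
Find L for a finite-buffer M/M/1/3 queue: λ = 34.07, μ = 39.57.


ρ = 34.07/39.57 = 0.8610
L = ρ[1 − (K+1)ρ^K + Kρ^(K+1)] / [(1−ρ)(1−ρ^(K+1))]
Numerator: 0.8610·(1 − 4·0.638290 + 3·0.549572) = 0.082272
Denominator: (0.1390)·(0.450428) = 0.062607
L = 0.082272/0.062607 = 1.3141

Final: 1.3141


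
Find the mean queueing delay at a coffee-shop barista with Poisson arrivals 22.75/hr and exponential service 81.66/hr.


ρ = 22.75/81.66 = 0.2786
Wq = ρ/(μ−λ) = 0.2786/(81.66 − 22.75) = 0.2786/58.91 = 0.004729 hr

Final: 0.004729 hr


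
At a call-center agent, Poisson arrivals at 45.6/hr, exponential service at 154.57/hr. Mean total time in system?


W = 1/(μ−λ) = 1/(154.57 − 45.6) = 1/108.97 = 0.009177 hr

Final: 0.009177 hr


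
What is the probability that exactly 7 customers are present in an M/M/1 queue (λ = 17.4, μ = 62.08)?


ρ = 17.4/62.08 = 0.2803
P_n = (1−ρ)·ρ^n = (1 − 0.2803)·0.2803^7 = 0.7197·0.0001359 = 0.00009780

Final: 0.00009780


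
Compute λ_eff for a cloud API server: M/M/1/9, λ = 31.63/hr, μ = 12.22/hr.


ρ = 2.5884; P_K = (1−ρ)ρ^9/(1−ρ^10) = 0.613703
λ_eff = λ(1 − P_K) = 31.63·(1 − 0.613703) = 31.63·0.386297 = 12.2186 /hr

Final: 12.2186 /hr


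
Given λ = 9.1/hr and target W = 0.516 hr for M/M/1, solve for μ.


W = 1/(μ−λ) ⇒ μ − λ = 1/W = 1/0.516 = 1.9380
μ = λ + 1/W = 9.1 + 1.9380 = 11.0380 per hr

Final: 11.0380 /hr


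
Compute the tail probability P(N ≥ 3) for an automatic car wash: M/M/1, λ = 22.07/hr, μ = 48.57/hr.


ρ = 22.07/48.57 = 0.4544
P(N ≥ n) = ρ^n = 0.4544^3 = 0.093822

Final: 0.093822


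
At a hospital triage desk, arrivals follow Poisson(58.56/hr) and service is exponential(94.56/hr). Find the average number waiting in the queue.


ρ = 58.56/94.56 = 0.6193
Lq = ρ²/(1−ρ) = 0.3835/0.3807 = 1.0074

Final: 1.0074


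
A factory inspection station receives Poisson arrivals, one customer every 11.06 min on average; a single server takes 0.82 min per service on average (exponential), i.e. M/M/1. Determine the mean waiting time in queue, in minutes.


λ = 60/11.06 = 5.4250 /hr
μ = 60/0.82 = 73.1707 /hr
ρ = λ/μ = 5.4250/73.1707 = 0.07414
Wq = ρ/(μ−λ) = 0.07414/(73.1707−5.4250) = 0.001094 hr
In minutes: 0.001094·60 = 0.06566 min

Final: 0.06566 min


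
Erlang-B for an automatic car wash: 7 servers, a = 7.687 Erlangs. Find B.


B(c,a) = (a^c/c!) / Σ_{k=0}^{c} a^k/k!
a^7/7! = 314.678906
Σ terms (k=0..7): 1.00000 + 7.68700 + 29.54498 + 75.70410 + 145.48435 + 223.66764 + 286.55553 + 314.67891 = 1084.322510
B = 314.678906/1084.322510 = 0.290208

Final: 0.290208


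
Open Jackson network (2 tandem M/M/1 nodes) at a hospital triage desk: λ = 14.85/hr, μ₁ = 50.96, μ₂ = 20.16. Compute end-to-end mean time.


Each node sees arrival rate λ = 14.85/hr (tandem ⇒ throughput preserved).
W₁ = 1/(μ₁−λ) = 1/(50.96−14.85) = 0.02769 hr
W₂ = 1/(μ₂−λ) = 1/(20.16−14.85) = 0.18832 hr
W_total = W₁ + W₂ = 0.02769 + 0.18832 = 0.21602 hr

Final: 0.21602 hr
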